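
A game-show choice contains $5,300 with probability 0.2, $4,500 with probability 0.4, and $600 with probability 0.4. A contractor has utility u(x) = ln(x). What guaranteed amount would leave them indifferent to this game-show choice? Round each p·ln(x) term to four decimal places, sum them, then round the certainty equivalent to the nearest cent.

E[u] = 0.2·ln(5300) + 0.4·ln(4500) + 0.4·ln(600) = 1.7151 + 3.3647 + 2.5588 = 7.6386
CE = e^7.6386 ≈ 2076.83

$2,076.83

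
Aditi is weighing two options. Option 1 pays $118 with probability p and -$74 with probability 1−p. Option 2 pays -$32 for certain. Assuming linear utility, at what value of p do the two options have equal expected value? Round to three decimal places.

p = 0.219

p·118 + (1−p)·(-74) = -32
192p − 74 = -32
p = (-32 + 74) / 192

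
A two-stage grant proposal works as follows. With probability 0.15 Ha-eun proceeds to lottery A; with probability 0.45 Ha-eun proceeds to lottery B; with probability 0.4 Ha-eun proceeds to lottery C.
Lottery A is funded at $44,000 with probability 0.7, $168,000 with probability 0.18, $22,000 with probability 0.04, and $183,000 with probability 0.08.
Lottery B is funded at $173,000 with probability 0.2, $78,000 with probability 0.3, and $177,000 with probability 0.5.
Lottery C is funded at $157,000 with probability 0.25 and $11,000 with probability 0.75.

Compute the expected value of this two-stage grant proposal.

EV(A) = 0.7 × 44000 + 0.18 × 168000 + 0.04 × 22000 + 0.08 × 183000 = 30800 + 30240 + 880 + 14640 = 76560
EV(B) = 0.2 × 173000 + 0.3 × 78000 + 0.5 × 177000 = 34600 + 23400 + 88500 = 146500
EV(C) = 0.25 × 157000 + 0.75 × 11000 = 39250 + 8250 = 47500
Overall = 0.15 × 76560 + 0.45 × 146500 + 0.4 × 47500 = 11484 + 65925 + 19000 = 96409

$96,409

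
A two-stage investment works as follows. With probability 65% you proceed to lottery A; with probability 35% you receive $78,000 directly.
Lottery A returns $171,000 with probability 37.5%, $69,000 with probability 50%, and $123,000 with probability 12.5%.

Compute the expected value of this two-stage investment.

$101,400

EV(A) = 0.375 × 171000 + 0.5 × 69000 + 0.125 × 123000 = 64125 + 34500 + 15375 = 114000
Branch B: 78000 (certain)
Overall = 0.65 × 114000 + 0.35 × 78000 = 74100 + 27300 = 101400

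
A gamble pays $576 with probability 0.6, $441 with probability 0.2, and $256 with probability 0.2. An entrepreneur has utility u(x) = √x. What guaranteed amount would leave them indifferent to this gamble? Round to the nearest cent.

E[u] = 0.6·√576 + 0.2·√441 + 0.2·√256 = 0.6·24 + 0.2·21 + 0.2·16 = 21.8
CE = (21.8)² = 475.24

$475.24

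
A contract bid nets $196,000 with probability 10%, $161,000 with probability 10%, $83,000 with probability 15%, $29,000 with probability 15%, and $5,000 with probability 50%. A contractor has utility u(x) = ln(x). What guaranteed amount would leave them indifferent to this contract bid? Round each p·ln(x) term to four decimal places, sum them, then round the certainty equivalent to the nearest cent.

E[u] = 0.1·ln(196000) + 0.1·ln(161000) + 0.15·ln(83000) + 0.15·ln(29000) + 0.5·ln(5000) = 1.2186 + 1.1989 + 1.6990 + 1.5413 + 4.2586 = 9.9164
CE = e^9.9164 ≈ 20259.92

$20,259.92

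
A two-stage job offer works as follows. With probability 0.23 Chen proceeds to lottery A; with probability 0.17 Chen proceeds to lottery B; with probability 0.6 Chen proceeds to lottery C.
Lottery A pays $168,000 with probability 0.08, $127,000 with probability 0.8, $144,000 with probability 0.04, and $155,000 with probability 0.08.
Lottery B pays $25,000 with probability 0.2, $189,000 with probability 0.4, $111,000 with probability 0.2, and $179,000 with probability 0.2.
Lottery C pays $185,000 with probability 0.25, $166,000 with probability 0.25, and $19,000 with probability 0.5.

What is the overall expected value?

EV(A) = 0.08 × 168000 + 0.8 × 127000 + 0.04 × 144000 + 0.08 × 155000 = 13440 + 101600 + 5760 + 12400 = 133200
EV(B) = 0.2 × 25000 + 0.4 × 189000 + 0.2 × 111000 + 0.2 × 179000 = 5000 + 75600 + 22200 + 35800 = 138600
EV(C) = 0.25 × 185000 + 0.25 × 166000 + 0.5 × 19000 = 46250 + 41500 + 9500 = 97250
Overall = 0.23 × 133200 + 0.17 × 138600 + 0.6 × 97250 = 30636 + 23562 + 58350 = 112548

$112,548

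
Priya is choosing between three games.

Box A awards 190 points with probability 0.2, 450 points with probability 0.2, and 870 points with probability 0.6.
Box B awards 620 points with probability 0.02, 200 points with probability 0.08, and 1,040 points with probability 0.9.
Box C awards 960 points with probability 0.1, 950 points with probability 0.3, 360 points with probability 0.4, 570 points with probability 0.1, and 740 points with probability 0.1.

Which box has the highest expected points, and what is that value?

Box B (964.4 points)

Box A = 0.2 × 190 + 0.2 × 450 + 0.6 × 870 = 38 + 90 + 522 = 650
Box B = 0.02 × 620 + 0.08 × 200 + 0.9 × 1040 = 12.4 + 16 + 936 = 964.4
Box C = 0.1 × 960 + 0.3 × 950 + 0.4 × 360 + 0.1 × 570 + 0.1 × 740 = 96 + 285 + 144 + 57 + 74 = 656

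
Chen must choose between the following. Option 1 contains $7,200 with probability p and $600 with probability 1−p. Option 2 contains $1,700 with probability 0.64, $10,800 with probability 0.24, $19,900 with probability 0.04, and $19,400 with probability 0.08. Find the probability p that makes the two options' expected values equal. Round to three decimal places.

EV(Option 2) = 0.64 × 1700 + 0.24 × 10800 + 0.04 × 19900 + 0.08 × 19400 = 1088 + 2592 + 796 + 1552 = 6028
p·7200 + (1−p)·600 = 6028
6600p + 600 = 6028
p = (6028 − 600) / 6600

p = 0.822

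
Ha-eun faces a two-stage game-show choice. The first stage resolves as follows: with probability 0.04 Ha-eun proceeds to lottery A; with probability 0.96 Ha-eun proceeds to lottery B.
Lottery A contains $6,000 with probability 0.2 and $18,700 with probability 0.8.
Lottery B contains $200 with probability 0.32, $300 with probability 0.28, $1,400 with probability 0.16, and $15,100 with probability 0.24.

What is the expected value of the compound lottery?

$4,482.56

EV(A) = 0.2 × 6000 + 0.8 × 18700 = 1200 + 14960 = 16160
EV(B) = 0.32 × 200 + 0.28 × 300 + 0.16 × 1400 + 0.24 × 15100 = 64 + 84 + 224 + 3624 = 3996
Overall = 0.04 × 16160 + 0.96 × 3996 = 646.4 + 3836.16 = 4482.56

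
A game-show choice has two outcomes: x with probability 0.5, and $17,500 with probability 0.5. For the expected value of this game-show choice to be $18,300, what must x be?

0.5·x + 0.5·17500 = 18300
0.5·x = 18300 − 8750 = 9550
x = 9550 / 0.5 = 19100

x = $19,100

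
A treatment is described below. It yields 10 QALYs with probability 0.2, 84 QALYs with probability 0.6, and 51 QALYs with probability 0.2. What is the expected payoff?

EV = 0.2 × 10 + 0.6 × 84 + 0.2 × 51 = 2 + 50.4 + 10.2 = 62.6

62.6 QALYs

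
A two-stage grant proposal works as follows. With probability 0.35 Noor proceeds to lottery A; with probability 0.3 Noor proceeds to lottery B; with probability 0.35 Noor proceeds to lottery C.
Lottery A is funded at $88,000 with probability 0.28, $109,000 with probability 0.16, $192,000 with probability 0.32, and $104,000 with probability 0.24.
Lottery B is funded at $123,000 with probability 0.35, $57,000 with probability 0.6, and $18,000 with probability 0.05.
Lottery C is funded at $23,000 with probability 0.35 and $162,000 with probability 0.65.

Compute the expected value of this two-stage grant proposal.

$108,085.50

EV(A) = 0.28 × 88000 + 0.16 × 109000 + 0.32 × 192000 + 0.24 × 104000 = 24640 + 17440 + 61440 + 24960 = 128480
EV(B) = 0.35 × 123000 + 0.6 × 57000 + 0.05 × 18000 = 43050 + 34200 + 900 = 78150
EV(C) = 0.35 × 23000 + 0.65 × 162000 = 8050 + 105300 = 113350
Overall = 0.35 × 128480 + 0.3 × 78150 + 0.35 × 113350 = 44968 + 23445 + 39672.5 = 108085.5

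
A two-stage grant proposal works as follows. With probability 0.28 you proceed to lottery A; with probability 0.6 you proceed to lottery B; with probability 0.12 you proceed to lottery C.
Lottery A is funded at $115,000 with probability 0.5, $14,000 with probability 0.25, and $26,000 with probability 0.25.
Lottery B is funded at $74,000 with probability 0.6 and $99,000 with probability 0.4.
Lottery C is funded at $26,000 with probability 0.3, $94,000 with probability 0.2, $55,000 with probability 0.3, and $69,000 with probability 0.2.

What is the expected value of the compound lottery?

$76,128

EV(A) = 0.5 × 115000 + 0.25 × 14000 + 0.25 × 26000 = 57500 + 3500 + 6500 = 67500
EV(B) = 0.6 × 74000 + 0.4 × 99000 = 44400 + 39600 = 84000
EV(C) = 0.3 × 26000 + 0.2 × 94000 + 0.3 × 55000 + 0.2 × 69000 = 7800 + 18800 + 16500 + 13800 = 56900
Overall = 0.28 × 67500 + 0.6 × 84000 + 0.12 × 56900 = 18900 + 50400 + 6828 = 76128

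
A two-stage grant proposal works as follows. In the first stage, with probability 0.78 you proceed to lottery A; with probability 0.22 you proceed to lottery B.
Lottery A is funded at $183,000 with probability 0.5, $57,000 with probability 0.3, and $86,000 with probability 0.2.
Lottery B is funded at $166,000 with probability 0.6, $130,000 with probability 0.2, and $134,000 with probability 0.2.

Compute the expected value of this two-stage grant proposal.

EV(A) = 0.5 × 183000 + 0.3 × 57000 + 0.2 × 86000 = 91500 + 17100 + 17200 = 125800
EV(B) = 0.6 × 166000 + 0.2 × 130000 + 0.2 × 134000 = 99600 + 26000 + 26800 = 152400
Overall = 0.78 × 125800 + 0.22 × 152400 = 98124 + 33528 = 131652

$131,652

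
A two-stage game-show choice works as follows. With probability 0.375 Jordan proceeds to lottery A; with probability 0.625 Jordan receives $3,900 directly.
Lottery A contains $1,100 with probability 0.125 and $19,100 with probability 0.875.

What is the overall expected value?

EV(A) = 0.125 × 1100 + 0.875 × 19100 = 137.5 + 16712.5 = 16850
Branch B: 3900 (certain)
Overall = 0.375 × 16850 + 0.625 × 3900 = 6318.75 + 2437.5 = 8756.25

$8,756.25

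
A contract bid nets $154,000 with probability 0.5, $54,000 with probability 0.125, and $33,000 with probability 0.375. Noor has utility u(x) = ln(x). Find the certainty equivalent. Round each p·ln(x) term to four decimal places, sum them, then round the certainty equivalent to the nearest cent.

$75,818.68

E[u] = 0.5·ln(154000) + 0.125·ln(54000) + 0.375·ln(33000) = 5.9724 + 1.3621 + 3.9016 = 11.2361
CE = e^11.2361 ≈ 75818.68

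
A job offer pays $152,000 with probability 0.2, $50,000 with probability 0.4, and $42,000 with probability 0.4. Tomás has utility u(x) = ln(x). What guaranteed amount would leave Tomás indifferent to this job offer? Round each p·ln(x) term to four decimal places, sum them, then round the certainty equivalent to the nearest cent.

$58,244.21

E[u] = 0.2·ln(152000) + 0.4·ln(50000) + 0.4·ln(42000) = 2.3863 + 4.3279 + 4.2582 = 10.9724
CE = e^10.9724 ≈ 58244.21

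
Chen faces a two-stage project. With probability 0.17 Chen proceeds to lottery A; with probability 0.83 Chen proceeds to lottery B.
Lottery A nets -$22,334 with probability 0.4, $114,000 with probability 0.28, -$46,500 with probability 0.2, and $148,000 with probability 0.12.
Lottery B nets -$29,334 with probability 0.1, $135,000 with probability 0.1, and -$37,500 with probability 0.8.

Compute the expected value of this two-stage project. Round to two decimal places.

-$10,783.83

EV(A) = 0.4 × (-22334) + 0.28 × 114000 + 0.2 × (-46500) + 0.12 × 148000 = -8933.6 + 31920 − 9300 + 17760 = 31446.4
EV(B) = 0.1 × (-29334) + 0.1 × 135000 + 0.8 × (-37500) = -2933.4 + 13500 − 30000 = -19433.4
Overall = 0.17 × 31446.4 + 0.83 × (-19433.4) = 5345.888 − 16129.722 = -10783.834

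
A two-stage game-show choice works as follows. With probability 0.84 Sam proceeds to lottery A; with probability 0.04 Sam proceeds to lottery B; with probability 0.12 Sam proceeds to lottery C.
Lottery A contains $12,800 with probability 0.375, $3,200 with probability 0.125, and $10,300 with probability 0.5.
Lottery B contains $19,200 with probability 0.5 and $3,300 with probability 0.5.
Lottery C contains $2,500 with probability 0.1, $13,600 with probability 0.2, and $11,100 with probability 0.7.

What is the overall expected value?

EV(A) = 0.375 × 12800 + 0.125 × 3200 + 0.5 × 10300 = 4800 + 400 + 5150 = 10350
EV(B) = 0.5 × 19200 + 0.5 × 3300 = 9600 + 1650 = 11250
EV(C) = 0.1 × 2500 + 0.2 × 13600 + 0.7 × 11100 = 250 + 2720 + 7770 = 10740
Overall = 0.84 × 10350 + 0.04 × 11250 + 0.12 × 10740 = 8694 + 450 + 1288.8 = 10432.8

$10,432.80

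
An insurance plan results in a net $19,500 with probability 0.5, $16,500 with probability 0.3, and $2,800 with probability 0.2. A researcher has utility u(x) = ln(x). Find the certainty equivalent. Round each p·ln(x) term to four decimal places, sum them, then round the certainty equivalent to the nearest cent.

$12,580.46

E[u] = 0.5·ln(19500) + 0.3·ln(16500) + 0.2·ln(2800) = 4.9391 + 2.9133 + 1.5875 = 9.4399
CE = e^9.4399 ≈ 12580.46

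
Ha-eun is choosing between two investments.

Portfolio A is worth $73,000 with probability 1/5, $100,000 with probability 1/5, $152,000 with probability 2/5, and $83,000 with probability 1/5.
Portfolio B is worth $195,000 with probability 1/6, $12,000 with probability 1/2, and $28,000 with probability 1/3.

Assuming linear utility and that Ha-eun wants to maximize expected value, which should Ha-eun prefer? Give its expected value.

Portfolio A ($112,000)

Portfolio A = 1/5 × 73000 + 1/5 × 100000 + 2/5 × 152000 + 1/5 × 83000 = 14600 + 20000 + 60800 + 16600 = 112000
Portfolio B = 1/6 × 195000 + 1/2 × 12000 + 1/3 × 28000 = 32500 + 6000 + 9333.3333 = 47833.3333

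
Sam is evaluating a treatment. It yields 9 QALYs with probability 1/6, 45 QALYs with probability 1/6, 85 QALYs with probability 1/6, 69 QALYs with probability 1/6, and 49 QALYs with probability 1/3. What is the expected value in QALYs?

51 QALYs

EV = 1/6 × 9 + 1/6 × 45 + 1/6 × 85 + 1/6 × 69 + 1/3 × 49 = 1.5 + 7.5 + 14.1667 + 11.5 + 16.3333 = 51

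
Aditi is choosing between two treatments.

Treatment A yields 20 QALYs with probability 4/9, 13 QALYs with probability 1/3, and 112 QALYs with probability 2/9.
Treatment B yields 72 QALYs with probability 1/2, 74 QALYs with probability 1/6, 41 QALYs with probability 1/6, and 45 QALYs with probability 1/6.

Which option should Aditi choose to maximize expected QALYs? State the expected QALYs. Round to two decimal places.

Treatment B (62.67 QALYs)

Treatment A = 4/9 × 20 + 1/3 × 13 + 2/9 × 112 = 8.8889 + 4.3333 + 24.8889 = 38.1111
Treatment B = 1/2 × 72 + 1/6 × 74 + 1/6 × 41 + 1/6 × 45 = 36 + 12.3333 + 6.8333 + 7.5 = 62.6667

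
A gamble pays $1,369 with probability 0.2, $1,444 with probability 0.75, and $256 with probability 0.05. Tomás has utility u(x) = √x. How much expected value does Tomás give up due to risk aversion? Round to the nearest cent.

E[u] = 0.2·√1369 + 0.75·√1444 + 0.05·√256 = 0.2·37 + 0.75·38 + 0.05·16 = 36.7
CE = (36.7)² = 1346.89
Risk premium = EV − CE = 1369.6 − 1346.89 = 22.71

$22.71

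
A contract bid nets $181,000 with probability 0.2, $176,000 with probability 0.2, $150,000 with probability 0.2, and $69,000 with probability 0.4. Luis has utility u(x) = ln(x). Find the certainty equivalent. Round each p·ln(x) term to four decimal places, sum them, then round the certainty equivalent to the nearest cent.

E[u] = 0.2·ln(181000) + 0.2·ln(176000) + 0.2·ln(150000) + 0.4·ln(69000) = 2.4213 + 2.4156 + 2.3837 + 4.4567 = 11.6773
CE = e^11.6773 ≈ 117865.57

$117,865.57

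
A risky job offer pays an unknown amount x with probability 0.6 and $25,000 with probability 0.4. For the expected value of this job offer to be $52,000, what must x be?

x = $70,000

0.6·x + 0.4·25000 = 52000
0.6·x = 52000 − 10000 = 42000
x = 42000 / 0.6 = 70000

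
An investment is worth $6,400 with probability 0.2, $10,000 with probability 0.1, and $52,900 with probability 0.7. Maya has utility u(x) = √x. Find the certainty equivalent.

E[u] = 0.2·√6400 + 0.1·√10000 + 0.7·√52900 = 0.2·80 + 0.1·100 + 0.7·230 = 187
CE = (187)² = 34969

$34,969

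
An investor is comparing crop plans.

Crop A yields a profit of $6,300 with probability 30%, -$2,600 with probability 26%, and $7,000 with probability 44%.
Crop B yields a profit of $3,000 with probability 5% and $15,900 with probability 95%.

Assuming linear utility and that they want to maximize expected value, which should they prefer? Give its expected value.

Crop A = 0.3 × 6300 + 0.26 × (-2600) + 0.44 × 7000 = 1890 − 676 + 3080 = 4294
Crop B = 0.05 × 3000 + 0.95 × 15900 = 150 + 15105 = 15255

Crop B ($15,255)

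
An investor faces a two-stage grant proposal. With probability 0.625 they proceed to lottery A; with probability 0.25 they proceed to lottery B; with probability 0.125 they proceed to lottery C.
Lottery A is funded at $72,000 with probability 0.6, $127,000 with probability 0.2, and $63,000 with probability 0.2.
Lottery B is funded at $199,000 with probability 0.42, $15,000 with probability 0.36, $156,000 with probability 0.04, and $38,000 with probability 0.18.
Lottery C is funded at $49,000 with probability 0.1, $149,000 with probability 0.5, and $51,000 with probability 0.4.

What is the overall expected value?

$88,740

EV(A) = 0.6 × 72000 + 0.2 × 127000 + 0.2 × 63000 = 43200 + 25400 + 12600 = 81200
EV(B) = 0.42 × 199000 + 0.36 × 15000 + 0.04 × 156000 + 0.18 × 38000 = 83580 + 5400 + 6240 + 6840 = 102060
EV(C) = 0.1 × 49000 + 0.5 × 149000 + 0.4 × 51000 = 4900 + 74500 + 20400 = 99800
Overall = 0.625 × 81200 + 0.25 × 102060 + 0.125 × 99800 = 50750 + 25515 + 12475 = 88740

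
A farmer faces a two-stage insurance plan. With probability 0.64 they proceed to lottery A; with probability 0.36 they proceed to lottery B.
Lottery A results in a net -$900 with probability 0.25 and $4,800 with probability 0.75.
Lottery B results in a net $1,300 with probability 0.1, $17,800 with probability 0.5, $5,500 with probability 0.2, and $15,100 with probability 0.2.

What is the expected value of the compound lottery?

EV(A) = 0.25 × (-900) + 0.75 × 4800 = -225 + 3600 = 3375
EV(B) = 0.1 × 1300 + 0.5 × 17800 + 0.2 × 5500 + 0.2 × 15100 = 130 + 8900 + 1100 + 3020 = 13150
Overall = 0.64 × 3375 + 0.36 × 13150 = 2160 + 4734 = 6894

$6,894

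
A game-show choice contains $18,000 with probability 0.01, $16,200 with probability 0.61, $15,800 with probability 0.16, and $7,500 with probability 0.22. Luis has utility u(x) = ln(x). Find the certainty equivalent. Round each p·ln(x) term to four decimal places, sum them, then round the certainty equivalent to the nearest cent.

E[u] = 0.01·ln(18000) + 0.61·ln(16200) + 0.16·ln(15800) + 0.22·ln(7500) = 0.0980 + 5.9126 + 1.5468 + 1.9630 = 9.5204
CE = e^9.5204 ≈ 13635.06

$13,635.06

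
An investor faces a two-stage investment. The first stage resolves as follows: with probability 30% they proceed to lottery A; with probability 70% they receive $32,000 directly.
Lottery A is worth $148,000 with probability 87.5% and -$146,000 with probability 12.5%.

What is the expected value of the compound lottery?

$55,775

EV(A) = 0.875 × 148000 + 0.125 × (-146000) = 129500 − 18250 = 111250
Branch B: 32000 (certain)
Overall = 0.3 × 111250 + 0.7 × 32000 = 33375 + 22400 = 55775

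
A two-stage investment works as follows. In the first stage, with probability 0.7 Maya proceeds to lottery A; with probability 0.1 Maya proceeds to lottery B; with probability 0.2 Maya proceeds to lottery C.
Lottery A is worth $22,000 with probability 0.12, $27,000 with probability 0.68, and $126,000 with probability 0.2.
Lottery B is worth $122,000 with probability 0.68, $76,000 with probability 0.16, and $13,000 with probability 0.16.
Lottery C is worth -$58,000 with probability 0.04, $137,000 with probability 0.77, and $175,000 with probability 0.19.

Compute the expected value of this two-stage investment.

$69,344

EV(A) = 0.12 × 22000 + 0.68 × 27000 + 0.2 × 126000 = 2640 + 18360 + 25200 = 46200
EV(B) = 0.68 × 122000 + 0.16 × 76000 + 0.16 × 13000 = 82960 + 12160 + 2080 = 97200
EV(C) = 0.04 × (-58000) + 0.77 × 137000 + 0.19 × 175000 = -2320 + 105490 + 33250 = 136420
Overall = 0.7 × 46200 + 0.1 × 97200 + 0.2 × 136420 = 32340 + 9720 + 27284 = 69344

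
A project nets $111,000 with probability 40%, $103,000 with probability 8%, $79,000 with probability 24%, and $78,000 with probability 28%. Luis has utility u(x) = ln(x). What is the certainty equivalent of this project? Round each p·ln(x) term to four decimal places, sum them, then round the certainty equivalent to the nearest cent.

E[u] = 0.4·ln(111000) + 0.08·ln(103000) + 0.24·ln(79000) + 0.28·ln(78000) = 4.6469 + 0.9234 + 2.7065 + 3.1540 = 11.4308
CE = e^11.4308 ≈ 92115.64

$92,115.64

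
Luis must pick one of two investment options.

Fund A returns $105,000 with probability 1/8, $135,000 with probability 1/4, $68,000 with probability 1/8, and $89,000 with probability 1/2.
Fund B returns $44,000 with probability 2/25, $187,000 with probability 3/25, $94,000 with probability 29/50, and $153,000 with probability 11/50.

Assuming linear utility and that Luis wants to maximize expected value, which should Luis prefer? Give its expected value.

Fund A = 1/8 × 105000 + 1/4 × 135000 + 1/8 × 68000 + 1/2 × 89000 = 13125 + 33750 + 8500 + 44500 = 99875
Fund B = 2/25 × 44000 + 3/25 × 187000 + 29/50 × 94000 + 11/50 × 153000 = 3520 + 22440 + 54520 + 33660 = 114140

Fund B ($114,140)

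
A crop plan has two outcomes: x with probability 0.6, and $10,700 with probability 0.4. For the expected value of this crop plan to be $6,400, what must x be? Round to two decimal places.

x = $3,533.33

0.6·x + 0.4·10700 = 6400
0.6·x = 6400 − 4280 = 2120
x = 2120 / 0.6 = 3533.3333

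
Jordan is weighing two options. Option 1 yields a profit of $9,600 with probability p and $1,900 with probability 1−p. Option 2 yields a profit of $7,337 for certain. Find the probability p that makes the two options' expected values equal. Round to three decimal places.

p = 0.706

p·9600 + (1−p)·1900 = 7337
7700p + 1900 = 7337
p = (7337 − 1900) / 7700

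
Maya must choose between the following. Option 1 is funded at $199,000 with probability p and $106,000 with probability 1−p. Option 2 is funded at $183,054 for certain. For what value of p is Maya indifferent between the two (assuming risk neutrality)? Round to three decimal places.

p·199000 + (1−p)·106000 = 183054
93000p + 106000 = 183054
p = (183054 − 106000) / 93000

p = 0.829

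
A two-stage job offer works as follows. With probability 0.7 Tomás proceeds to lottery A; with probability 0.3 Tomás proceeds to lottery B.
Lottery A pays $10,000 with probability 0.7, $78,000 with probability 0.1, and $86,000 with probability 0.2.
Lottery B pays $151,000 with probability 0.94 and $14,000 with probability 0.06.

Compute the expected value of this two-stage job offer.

$65,234

EV(A) = 0.7 × 10000 + 0.1 × 78000 + 0.2 × 86000 = 7000 + 7800 + 17200 = 32000
EV(B) = 0.94 × 151000 + 0.06 × 14000 = 141940 + 840 = 142780
Overall = 0.7 × 32000 + 0.3 × 142780 = 22400 + 42834 = 65234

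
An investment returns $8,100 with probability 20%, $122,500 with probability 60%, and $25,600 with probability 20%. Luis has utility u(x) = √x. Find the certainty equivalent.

E[u] = 0.2·√8100 + 0.6·√122500 + 0.2·√25600 = 0.2·90 + 0.6·350 + 0.2·160 = 260
CE = (260)² = 67600

$67,600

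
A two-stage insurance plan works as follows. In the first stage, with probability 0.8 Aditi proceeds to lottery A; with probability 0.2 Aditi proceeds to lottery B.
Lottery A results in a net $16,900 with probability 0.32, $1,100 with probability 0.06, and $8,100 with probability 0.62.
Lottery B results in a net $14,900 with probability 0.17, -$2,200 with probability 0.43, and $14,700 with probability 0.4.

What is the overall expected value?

$9,890.20

EV(A) = 0.32 × 16900 + 0.06 × 1100 + 0.62 × 8100 = 5408 + 66 + 5022 = 10496
EV(B) = 0.17 × 14900 + 0.43 × (-2200) + 0.4 × 14700 = 2533 − 946 + 5880 = 7467
Overall = 0.8 × 10496 + 0.2 × 7467 = 8396.8 + 1493.4 = 9890.2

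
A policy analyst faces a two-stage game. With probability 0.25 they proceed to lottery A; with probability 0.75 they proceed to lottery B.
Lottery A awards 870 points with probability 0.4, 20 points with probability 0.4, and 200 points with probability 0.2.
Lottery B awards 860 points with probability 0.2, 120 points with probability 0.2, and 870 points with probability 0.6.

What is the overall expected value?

EV(A) = 0.4 × 870 + 0.4 × 20 + 0.2 × 200 = 348 + 8 + 40 = 396
EV(B) = 0.2 × 860 + 0.2 × 120 + 0.6 × 870 = 172 + 24 + 522 = 718
Overall = 0.25 × 396 + 0.75 × 718 = 99 + 538.5 = 637.5

637.5 points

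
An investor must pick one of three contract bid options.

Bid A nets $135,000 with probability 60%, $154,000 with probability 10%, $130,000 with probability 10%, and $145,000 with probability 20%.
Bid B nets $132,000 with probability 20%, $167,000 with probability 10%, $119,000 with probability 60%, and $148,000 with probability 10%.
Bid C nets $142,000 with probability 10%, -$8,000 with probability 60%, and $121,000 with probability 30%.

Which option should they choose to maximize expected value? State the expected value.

Bid A ($138,400)

Bid A = 0.6 × 135000 + 0.1 × 154000 + 0.1 × 130000 + 0.2 × 145000 = 81000 + 15400 + 13000 + 29000 = 138400
Bid B = 0.2 × 132000 + 0.1 × 167000 + 0.6 × 119000 + 0.1 × 148000 = 26400 + 16700 + 71400 + 14800 = 129300
Bid C = 0.1 × 142000 + 0.6 × (-8000) + 0.3 × 121000 = 14200 − 4800 + 36300 = 45700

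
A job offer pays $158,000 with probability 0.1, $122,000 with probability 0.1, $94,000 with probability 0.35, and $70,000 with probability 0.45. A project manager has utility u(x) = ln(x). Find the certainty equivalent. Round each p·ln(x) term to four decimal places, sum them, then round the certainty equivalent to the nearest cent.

E[u] = 0.1·ln(158000) + 0.1·ln(122000) + 0.35·ln(94000) + 0.45·ln(70000) = 1.1970 + 1.1712 + 4.0079 + 5.0203 = 11.3964
CE = e^11.3964 ≈ 89000.74

$89,000.74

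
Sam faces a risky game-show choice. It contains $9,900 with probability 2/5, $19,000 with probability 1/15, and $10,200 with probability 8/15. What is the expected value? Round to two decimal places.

$10,666.67

EV = 2/5 × 9900 + 1/15 × 19000 + 8/15 × 10200 = 3960 + 1266.6667 + 5440 = 10666.6667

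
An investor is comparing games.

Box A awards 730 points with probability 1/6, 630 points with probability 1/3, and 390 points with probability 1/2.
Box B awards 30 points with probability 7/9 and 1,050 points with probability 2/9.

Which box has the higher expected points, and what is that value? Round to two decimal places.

Box A (526.67 points)

Box A = 1/6 × 730 + 1/3 × 630 + 1/2 × 390 = 121.6667 + 210 + 195 = 526.6667
Box B = 7/9 × 30 + 2/9 × 1050 = 23.3333 + 233.3333 = 256.6667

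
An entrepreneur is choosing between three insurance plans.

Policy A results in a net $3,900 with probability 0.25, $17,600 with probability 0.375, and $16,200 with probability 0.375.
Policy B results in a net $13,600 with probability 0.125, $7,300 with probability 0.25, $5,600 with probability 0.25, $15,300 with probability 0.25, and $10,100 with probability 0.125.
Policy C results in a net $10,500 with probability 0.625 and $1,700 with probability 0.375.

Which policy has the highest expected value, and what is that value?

Policy A ($13,650)

Policy A = 0.25 × 3900 + 0.375 × 17600 + 0.375 × 16200 = 975 + 6600 + 6075 = 13650
Policy B = 0.125 × 13600 + 0.25 × 7300 + 0.25 × 5600 + 0.25 × 15300 + 0.125 × 10100 = 1700 + 1825 + 1400 + 3825 + 1262.5 = 10012.5
Policy C = 0.625 × 10500 + 0.375 × 1700 = 6562.5 + 637.5 = 7200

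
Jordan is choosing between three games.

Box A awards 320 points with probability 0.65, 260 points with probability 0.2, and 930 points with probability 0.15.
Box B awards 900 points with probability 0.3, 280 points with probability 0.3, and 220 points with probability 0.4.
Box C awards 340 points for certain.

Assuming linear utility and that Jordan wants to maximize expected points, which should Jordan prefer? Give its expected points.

Box B (442 points)

Box A = 0.65 × 320 + 0.2 × 260 + 0.15 × 930 = 208 + 52 + 139.5 = 399.5
Box B = 0.3 × 900 + 0.3 × 280 + 0.4 × 220 = 270 + 84 + 88 = 442
Box C: 340 (certain)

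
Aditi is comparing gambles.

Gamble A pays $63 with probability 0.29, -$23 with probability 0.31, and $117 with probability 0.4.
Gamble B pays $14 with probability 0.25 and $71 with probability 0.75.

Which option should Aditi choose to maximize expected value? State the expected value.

Gamble A ($57.94)

Gamble A = 0.29 × 63 + 0.31 × (-23) + 0.4 × 117 = 18.27 − 7.13 + 46.8 = 57.94
Gamble B = 0.25 × 14 + 0.75 × 71 = 3.5 + 53.25 = 56.75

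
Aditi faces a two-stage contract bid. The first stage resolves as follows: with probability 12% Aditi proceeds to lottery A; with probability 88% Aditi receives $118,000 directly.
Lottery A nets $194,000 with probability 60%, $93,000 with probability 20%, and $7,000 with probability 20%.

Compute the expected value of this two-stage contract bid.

EV(A) = 0.6 × 194000 + 0.2 × 93000 + 0.2 × 7000 = 116400 + 18600 + 1400 = 136400
Branch B: 118000 (certain)
Overall = 0.12 × 136400 + 0.88 × 118000 = 16368 + 103840 = 120208

$120,208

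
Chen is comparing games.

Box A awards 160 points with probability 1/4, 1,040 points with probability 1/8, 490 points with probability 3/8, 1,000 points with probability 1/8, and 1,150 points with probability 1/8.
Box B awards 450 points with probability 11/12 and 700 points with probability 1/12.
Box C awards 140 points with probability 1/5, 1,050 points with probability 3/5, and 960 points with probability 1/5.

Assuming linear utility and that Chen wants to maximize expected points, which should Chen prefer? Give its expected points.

Box A = 1/4 × 160 + 1/8 × 1040 + 3/8 × 490 + 1/8 × 1000 + 1/8 × 1150 = 40 + 130 + 183.75 + 125 + 143.75 = 622.5
Box B = 11/12 × 450 + 1/12 × 700 = 412.5 + 58.3333 = 470.8333
Box C = 1/5 × 140 + 3/5 × 1050 + 1/5 × 960 = 28 + 630 + 192 = 850

Box C (850 points)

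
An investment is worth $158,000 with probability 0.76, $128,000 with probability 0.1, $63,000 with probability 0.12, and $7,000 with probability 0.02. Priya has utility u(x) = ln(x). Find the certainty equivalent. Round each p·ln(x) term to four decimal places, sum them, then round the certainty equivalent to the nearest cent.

$130,183.46

E[u] = 0.76·ln(158000) + 0.1·ln(128000) + 0.12·ln(63000) + 0.02·ln(7000) = 9.0975 + 1.1760 + 1.3261 + 0.1771 = 11.7767
CE = e^11.7767 ≈ 130183.46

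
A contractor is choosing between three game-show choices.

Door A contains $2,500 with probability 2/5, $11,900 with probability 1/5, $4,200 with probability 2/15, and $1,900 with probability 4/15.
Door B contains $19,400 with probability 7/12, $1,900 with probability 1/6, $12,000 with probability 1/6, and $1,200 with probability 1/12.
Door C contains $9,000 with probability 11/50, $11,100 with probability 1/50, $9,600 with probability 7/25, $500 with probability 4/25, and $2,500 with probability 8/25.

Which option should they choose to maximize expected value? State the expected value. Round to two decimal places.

Door A = 2/5 × 2500 + 1/5 × 11900 + 2/15 × 4200 + 4/15 × 1900 = 1000 + 2380 + 560 + 506.6667 = 4446.6667
Door B = 7/12 × 19400 + 1/6 × 1900 + 1/6 × 12000 + 1/12 × 1200 = 11316.6667 + 316.6667 + 2000 + 100 = 13733.3333
Door C = 11/50 × 9000 + 1/50 × 11100 + 7/25 × 9600 + 4/25 × 500 + 8/25 × 2500 = 1980 + 222 + 2688 + 80 + 800 = 5770

Door B ($13,733.33)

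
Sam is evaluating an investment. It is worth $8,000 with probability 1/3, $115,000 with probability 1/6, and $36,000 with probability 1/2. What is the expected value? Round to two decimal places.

$39,833.33

EV = 1/3 × 8000 + 1/6 × 115000 + 1/2 × 36000 = 2666.6667 + 19166.6667 + 18000 = 39833.3333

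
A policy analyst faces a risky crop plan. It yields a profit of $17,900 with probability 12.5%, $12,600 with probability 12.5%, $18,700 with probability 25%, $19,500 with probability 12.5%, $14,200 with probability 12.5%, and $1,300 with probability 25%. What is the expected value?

EV = 0.125 × 17900 + 0.125 × 12600 + 0.25 × 18700 + 0.125 × 19500 + 0.125 × 14200 + 0.25 × 1300 = 2237.5 + 1575 + 4675 + 2437.5 + 1775 + 325 = 13025

$13,025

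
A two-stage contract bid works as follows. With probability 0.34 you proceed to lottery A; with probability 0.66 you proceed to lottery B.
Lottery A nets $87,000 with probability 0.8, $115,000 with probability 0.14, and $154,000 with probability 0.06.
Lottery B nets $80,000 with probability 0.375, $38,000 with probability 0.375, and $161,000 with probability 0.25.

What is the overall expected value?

EV(A) = 0.8 × 87000 + 0.14 × 115000 + 0.06 × 154000 = 69600 + 16100 + 9240 = 94940
EV(B) = 0.375 × 80000 + 0.375 × 38000 + 0.25 × 161000 = 30000 + 14250 + 40250 = 84500
Overall = 0.34 × 94940 + 0.66 × 84500 = 32279.6 + 55770 = 88049.6

$88,049.60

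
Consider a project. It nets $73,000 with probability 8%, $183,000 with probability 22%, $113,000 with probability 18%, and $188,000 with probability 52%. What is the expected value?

$164,200

EV = 0.08 × 73000 + 0.22 × 183000 + 0.18 × 113000 + 0.52 × 188000 = 5840 + 40260 + 20340 + 97760 = 164200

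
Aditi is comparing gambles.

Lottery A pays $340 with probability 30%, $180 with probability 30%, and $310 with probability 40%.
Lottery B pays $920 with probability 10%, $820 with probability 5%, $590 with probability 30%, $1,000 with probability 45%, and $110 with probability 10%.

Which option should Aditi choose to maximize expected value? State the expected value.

Lottery A = 0.3 × 340 + 0.3 × 180 + 0.4 × 310 = 102 + 54 + 124 = 280
Lottery B = 0.1 × 920 + 0.05 × 820 + 0.3 × 590 + 0.45 × 1000 + 0.1 × 110 = 92 + 41 + 177 + 450 + 11 = 771

Lottery B ($771)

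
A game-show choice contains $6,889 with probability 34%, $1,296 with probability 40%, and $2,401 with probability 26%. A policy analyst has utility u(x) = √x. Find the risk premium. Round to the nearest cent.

$420.19

E[u] = 0.34·√6889 + 0.4·√1296 + 0.26·√2401 = 0.34·83 + 0.4·36 + 0.26·49 = 55.36
CE = (55.36)² = 3064.7296
Risk premium = EV − CE = 3484.92 − 3064.7296 = 420.1904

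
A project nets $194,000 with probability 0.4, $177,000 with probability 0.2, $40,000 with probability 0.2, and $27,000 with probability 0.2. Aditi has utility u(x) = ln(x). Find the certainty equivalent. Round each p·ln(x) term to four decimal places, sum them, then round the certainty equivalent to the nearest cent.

E[u] = 0.4·ln(194000) + 0.2·ln(177000) + 0.2·ln(40000) + 0.2·ln(27000) = 4.8702 + 2.4168 + 2.1193 + 2.0407 = 11.4470
CE = e^11.4470 ≈ 93620.06

$93,620.06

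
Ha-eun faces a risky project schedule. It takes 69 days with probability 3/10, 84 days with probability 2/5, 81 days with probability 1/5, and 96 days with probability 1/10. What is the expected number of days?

EV = 3/10 × 69 + 2/5 × 84 + 1/5 × 81 + 1/10 × 96 = 20.7 + 33.6 + 16.2 + 9.6 = 80.1

80.1 days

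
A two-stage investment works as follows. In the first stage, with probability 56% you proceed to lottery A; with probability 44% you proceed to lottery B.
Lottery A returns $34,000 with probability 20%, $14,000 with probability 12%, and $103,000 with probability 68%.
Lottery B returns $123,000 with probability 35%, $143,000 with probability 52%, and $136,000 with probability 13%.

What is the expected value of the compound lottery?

$103,410.80

EV(A) = 0.2 × 34000 + 0.12 × 14000 + 0.68 × 103000 = 6800 + 1680 + 70040 = 78520
EV(B) = 0.35 × 123000 + 0.52 × 143000 + 0.13 × 136000 = 43050 + 74360 + 17680 = 135090
Overall = 0.56 × 78520 + 0.44 × 135090 = 43971.2 + 59439.6 = 103410.8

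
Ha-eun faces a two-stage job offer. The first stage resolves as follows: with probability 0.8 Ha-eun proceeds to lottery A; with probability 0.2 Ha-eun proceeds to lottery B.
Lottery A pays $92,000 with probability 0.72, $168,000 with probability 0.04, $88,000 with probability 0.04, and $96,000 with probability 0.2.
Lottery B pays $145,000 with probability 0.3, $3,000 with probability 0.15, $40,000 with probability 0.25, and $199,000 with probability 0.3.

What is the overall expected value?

EV(A) = 0.72 × 92000 + 0.04 × 168000 + 0.04 × 88000 + 0.2 × 96000 = 66240 + 6720 + 3520 + 19200 = 95680
EV(B) = 0.3 × 145000 + 0.15 × 3000 + 0.25 × 40000 + 0.3 × 199000 = 43500 + 450 + 10000 + 59700 = 113650
Overall = 0.8 × 95680 + 0.2 × 113650 = 76544 + 22730 = 99274

$99,274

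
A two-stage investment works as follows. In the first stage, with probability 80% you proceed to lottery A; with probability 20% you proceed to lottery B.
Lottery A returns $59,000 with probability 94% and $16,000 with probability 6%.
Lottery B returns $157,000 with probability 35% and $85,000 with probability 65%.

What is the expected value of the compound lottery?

$67,176

EV(A) = 0.94 × 59000 + 0.06 × 16000 = 55460 + 960 = 56420
EV(B) = 0.35 × 157000 + 0.65 × 85000 = 54950 + 55250 = 110200
Overall = 0.8 × 56420 + 0.2 × 110200 = 45136 + 22040 = 67176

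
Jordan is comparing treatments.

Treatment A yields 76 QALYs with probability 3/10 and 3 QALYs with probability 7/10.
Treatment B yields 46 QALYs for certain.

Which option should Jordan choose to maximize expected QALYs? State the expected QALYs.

Treatment A = 3/10 × 76 + 7/10 × 3 = 22.8 + 2.1 = 24.9
Treatment B: 46 (certain)

Treatment B (46 QALYs)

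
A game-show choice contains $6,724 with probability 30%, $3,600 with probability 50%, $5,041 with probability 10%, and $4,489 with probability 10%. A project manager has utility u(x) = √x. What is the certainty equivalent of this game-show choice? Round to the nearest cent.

$4,678.56

E[u] = 0.3·√6724 + 0.5·√3600 + 0.1·√5041 + 0.1·√4489 = 0.3·82 + 0.5·60 + 0.1·71 + 0.1·67 = 68.4
CE = (68.4)² = 4678.56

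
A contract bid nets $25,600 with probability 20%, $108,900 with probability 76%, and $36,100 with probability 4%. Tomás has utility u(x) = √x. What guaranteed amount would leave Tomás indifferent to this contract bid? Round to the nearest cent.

E[u] = 0.2·√25600 + 0.76·√108900 + 0.04·√36100 = 0.2·160 + 0.76·330 + 0.04·190 = 290.4
CE = (290.4)² = 84332.16

$84,332.16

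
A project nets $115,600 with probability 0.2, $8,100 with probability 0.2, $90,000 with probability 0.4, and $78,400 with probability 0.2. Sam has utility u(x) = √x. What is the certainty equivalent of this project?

E[u] = 0.2·√115600 + 0.2·√8100 + 0.4·√90000 + 0.2·√78400 = 0.2·340 + 0.2·90 + 0.4·300 + 0.2·280 = 262
CE = (262)² = 68644

$68,644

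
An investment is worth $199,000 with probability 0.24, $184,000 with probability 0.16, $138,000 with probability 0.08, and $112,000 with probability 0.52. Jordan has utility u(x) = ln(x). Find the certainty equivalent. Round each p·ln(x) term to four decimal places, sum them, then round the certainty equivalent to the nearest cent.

$141,548.83

E[u] = 0.24·ln(199000) + 0.16·ln(184000) + 0.08·ln(138000) + 0.52·ln(112000) = 2.9283 + 1.9396 + 0.9468 + 6.0457 = 11.8604
CE = e^11.8604 ≈ 141548.83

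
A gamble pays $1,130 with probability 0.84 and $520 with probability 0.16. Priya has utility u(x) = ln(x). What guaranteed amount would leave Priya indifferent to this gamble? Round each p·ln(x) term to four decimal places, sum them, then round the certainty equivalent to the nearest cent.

E[u] = 0.84·ln(1130) + 0.16·ln(520) = 5.9052 + 1.0006 = 6.9058
CE = e^6.9058 ≈ 998.05

$998.05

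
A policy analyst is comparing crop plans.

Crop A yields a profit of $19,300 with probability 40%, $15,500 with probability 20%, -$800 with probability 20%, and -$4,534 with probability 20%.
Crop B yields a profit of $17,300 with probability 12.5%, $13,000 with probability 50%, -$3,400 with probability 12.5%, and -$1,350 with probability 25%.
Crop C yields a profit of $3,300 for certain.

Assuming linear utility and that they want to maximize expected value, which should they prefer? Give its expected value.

Crop A ($9,753.20)

Crop A = 0.4 × 19300 + 0.2 × 15500 + 0.2 × (-800) + 0.2 × (-4534) = 7720 + 3100 − 160 − 906.8 = 9753.2
Crop B = 0.125 × 17300 + 0.5 × 13000 + 0.125 × (-3400) + 0.25 × (-1350) = 2162.5 + 6500 − 425 − 337.5 = 7900
Crop C: 3300 (certain)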